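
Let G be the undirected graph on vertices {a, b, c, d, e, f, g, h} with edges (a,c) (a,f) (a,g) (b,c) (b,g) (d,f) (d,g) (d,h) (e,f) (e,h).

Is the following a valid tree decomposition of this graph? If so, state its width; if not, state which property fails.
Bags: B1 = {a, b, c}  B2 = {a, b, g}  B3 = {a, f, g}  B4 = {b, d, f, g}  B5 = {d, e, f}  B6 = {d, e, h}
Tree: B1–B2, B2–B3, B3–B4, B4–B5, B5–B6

A tree decomposition must satisfy three properties: every vertex lies in some bag; for every edge, both endpoints lie together in some bag; and for every vertex, the bags containing it form a connected subtree. Here bags containing vertex b are not connected in the tree, so the decomposition is invalid.

No — bags containing vertex b are not connected in the tree.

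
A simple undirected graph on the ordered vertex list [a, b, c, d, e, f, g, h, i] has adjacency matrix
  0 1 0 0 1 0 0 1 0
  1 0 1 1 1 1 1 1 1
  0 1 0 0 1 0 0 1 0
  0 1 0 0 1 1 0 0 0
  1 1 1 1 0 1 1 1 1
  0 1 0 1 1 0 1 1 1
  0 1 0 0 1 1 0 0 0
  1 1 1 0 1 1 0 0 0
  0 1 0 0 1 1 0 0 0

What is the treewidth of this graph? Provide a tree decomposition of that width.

Treewidth 3.
Bags: B1 = {b, e, f, h}  B2 = {b, d, e, f}  B3 = {a, b, e, h}  B4 = {b, e, f, i}  B5 = {b, e, f, g}  B6 = {b, c, e, h}
Tree: B1–B2, B1–B3, B1–B4, B1–B5, B3–B6

Every bag has size at most 4, so the width is 4 − 1 = 3 and tw(G) ≤ 3. For the lower bound, the 4 vertices {a, b, e, h} are pairwise adjacent, and any tree decomposition puts a clique entirely inside one bag — forcing width ≥ 3. Therefore the treewidth is 3.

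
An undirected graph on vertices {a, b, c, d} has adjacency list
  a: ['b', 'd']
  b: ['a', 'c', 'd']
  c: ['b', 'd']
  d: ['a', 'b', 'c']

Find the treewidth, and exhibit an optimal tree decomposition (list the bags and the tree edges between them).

Treewidth 2.
One such decomposition:
Bags: B1 = {b, c, d}  B2 = {a, b, d}
Tree: B1–B2

Each bag holds 3 vertices, so the decomposition has width 2, which upper-bounds the treewidth. For the lower bound, the 3 vertices {b, c, d} are pairwise adjacent, and any tree decomposition puts a clique entirely inside one bag — forcing width ≥ 2. Hence tw(G) = 2 exactly.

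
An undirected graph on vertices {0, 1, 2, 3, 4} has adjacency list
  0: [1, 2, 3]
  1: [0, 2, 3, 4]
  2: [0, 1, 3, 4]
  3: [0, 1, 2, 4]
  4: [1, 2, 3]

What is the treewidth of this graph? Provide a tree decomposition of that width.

The largest bag has 4 vertices, giving width 3; this decomposition certifies tw(G) ≤ 3. Conversely, {0, 1, 2, 3} is a clique of size 4, and the vertices of any clique must share a bag in every tree decomposition; so some bag has ≥ 4 vertices and tw(G) ≥ 3. Therefore the treewidth is 3.

Treewidth 3.
One optimal decomposition is:
Bags: B1 = {1, 2, 3, 4}  B2 = {0, 1, 2, 3}
Tree: B1–B2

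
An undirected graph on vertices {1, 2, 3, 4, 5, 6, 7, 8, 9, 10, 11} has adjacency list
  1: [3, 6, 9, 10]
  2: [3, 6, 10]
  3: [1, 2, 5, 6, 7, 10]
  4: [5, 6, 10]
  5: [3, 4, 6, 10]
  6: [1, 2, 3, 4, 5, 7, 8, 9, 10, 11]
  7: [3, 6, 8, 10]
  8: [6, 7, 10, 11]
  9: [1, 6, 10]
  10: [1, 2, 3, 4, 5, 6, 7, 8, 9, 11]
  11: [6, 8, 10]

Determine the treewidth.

A width-3 tree decomposition is:
Bags: B1 = {3, 6, 7, 10}  B2 = {6, 7, 8, 10}  B3 = {1, 3, 6, 10}  B4 = {6, 8, 10, 11}  B5 = {3, 5, 6, 10}  B6 = {2, 3, 6, 10}  B7 = {1, 6, 9, 10}  B8 = {4, 5, 6, 10}
Tree: B1–B2, B1–B3, B2–B4, B1–B5, B3–B6, B3–B7, B5–B8
The largest bag has 4 vertices, giving width 3; this decomposition certifies tw(G) ≤ 3. Conversely, {1, 3, 6, 10} is a clique of size 4, and the vertices of any clique must share a bag in every tree decomposition; so some bag has ≥ 4 vertices and tw(G) ≥ 3. The upper and lower bounds meet at 3, so that is the treewidth.

3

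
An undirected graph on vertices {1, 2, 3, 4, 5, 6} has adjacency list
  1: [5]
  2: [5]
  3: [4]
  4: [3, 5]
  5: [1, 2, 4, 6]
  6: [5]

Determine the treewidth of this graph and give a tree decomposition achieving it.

Treewidth 1.
One such decomposition:
Bags: B1 = {1, 5}  B2 = {2, 5}  B3 = {4, 5}  B4 = {3, 4}  B5 = {5, 6}
Tree: B1–B2, B2–B3, B3–B4, B2–B5

Every bag has size at most 2, so the width is 2 − 1 = 1 and tw(G) ≤ 1. Since G has at least one edge (e.g. 5–1), it is not an edgeless graph, so tw(G) ≥ 1. Combining the bounds, tw(G) = 1.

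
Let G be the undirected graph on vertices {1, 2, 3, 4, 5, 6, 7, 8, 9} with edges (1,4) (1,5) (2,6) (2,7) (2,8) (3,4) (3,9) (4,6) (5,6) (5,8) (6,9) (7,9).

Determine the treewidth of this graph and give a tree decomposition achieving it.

The largest bag has 4 vertices, giving width 3; this decomposition certifies tw(G) ≤ 3. For the lower bound: the 4 vertex sets {1,5,8}, {4}, {6}, {2,3,7,9} are disjoint, each induces a connected subgraph, and every pair is joined by at least one edge of G. Contracting each set to a single vertex therefore yields K_{4} as a minor, and since treewidth is minor-monotone, tw(G) ≥ tw(K_{4}) = 3. Hence tw(G) = 3 exactly.

Treewidth 3.
One such decomposition:
Bags: B1 = {1, 4, 5, 8}  B2 = {4, 5, 6, 8}  B3 = {2, 4, 6, 8}  B4 = {2, 3, 4, 6}  B5 = {2, 3, 6, 9}  B6 = {2, 3, 7, 9}
Tree: B1–B2, B2–B3, B3–B4, B4–B5, B5–B6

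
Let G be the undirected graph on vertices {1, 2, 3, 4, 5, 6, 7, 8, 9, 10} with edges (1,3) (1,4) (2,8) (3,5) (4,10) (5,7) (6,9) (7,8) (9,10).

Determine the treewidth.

1

A width-1 tree decomposition is:
Bags: B1 = {6, 9}  B2 = {9, 10}  B3 = {4, 10}  B4 = {1, 4}  B5 = {1, 3}  B6 = {3, 5}  B7 = {5, 7}  B8 = {7, 8}  B9 = {2, 8}
Tree: B1–B2, B2–B3, B3–B4, B4–B5, B5–B6, B6–B7, B7–B8, B8–B9
Every bag has size at most 2, so the width is 2 − 1 = 1 and tw(G) ≤ 1. G has an edge, so its treewidth is at least 1. Therefore the treewidth is 1.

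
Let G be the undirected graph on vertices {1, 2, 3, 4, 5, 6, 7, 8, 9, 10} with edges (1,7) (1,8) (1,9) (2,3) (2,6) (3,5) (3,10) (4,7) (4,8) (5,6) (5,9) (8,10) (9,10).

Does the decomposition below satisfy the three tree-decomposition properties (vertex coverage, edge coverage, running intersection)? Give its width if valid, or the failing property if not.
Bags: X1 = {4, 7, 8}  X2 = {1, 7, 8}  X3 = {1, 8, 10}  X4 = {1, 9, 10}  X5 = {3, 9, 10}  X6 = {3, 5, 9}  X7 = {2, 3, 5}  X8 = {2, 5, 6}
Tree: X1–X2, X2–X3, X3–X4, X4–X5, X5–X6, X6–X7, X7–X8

Vertex coverage: the bags together contain {1, 2, 3, 4, 5, 6, 7, 8, 9, 10}, the full vertex set. Edge coverage: each edge of G has both endpoints in at least one bag. Running intersection: for every vertex, the bags containing it form a connected subtree. All three properties hold, so this is a valid tree decomposition of width max|bag| − 1 = 2, and hence tw(G) ≤ 2.

Yes; width 2.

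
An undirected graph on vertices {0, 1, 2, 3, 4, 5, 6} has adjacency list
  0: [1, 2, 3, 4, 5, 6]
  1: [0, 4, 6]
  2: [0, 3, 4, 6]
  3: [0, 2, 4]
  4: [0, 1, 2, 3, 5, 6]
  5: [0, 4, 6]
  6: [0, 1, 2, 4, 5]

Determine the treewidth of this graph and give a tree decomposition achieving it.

Every bag has size at most 4, so the width is 4 − 1 = 3 and tw(G) ≤ 3. For the lower bound, the 4 vertices {0, 2, 3, 4} are pairwise adjacent, and any tree decomposition puts a clique entirely inside one bag — forcing width ≥ 3. Hence tw(G) = 3 exactly.

Treewidth 3.
One such decomposition:
Bags: B1 = {0, 2, 4, 6}  B2 = {0, 1, 4, 6}  B3 = {0, 4, 5, 6}  B4 = {0, 2, 3, 4}
Tree: B1–B2, B2–B3, B1–B4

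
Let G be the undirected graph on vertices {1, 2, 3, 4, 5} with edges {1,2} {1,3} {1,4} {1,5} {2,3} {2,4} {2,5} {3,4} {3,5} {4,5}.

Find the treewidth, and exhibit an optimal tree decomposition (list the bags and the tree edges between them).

A single bag containing all 5 vertices is trivially a valid decomposition of width 4. For the lower bound, the 5 vertices {1, 2, 3, 4, 5} are pairwise adjacent, and any tree decomposition puts a clique entirely inside one bag — forcing width ≥ 4. Hence tw(G) = 4 exactly.

Treewidth 4.
Bags: B1 = {1, 2, 3, 4, 5}
Tree: (single bag)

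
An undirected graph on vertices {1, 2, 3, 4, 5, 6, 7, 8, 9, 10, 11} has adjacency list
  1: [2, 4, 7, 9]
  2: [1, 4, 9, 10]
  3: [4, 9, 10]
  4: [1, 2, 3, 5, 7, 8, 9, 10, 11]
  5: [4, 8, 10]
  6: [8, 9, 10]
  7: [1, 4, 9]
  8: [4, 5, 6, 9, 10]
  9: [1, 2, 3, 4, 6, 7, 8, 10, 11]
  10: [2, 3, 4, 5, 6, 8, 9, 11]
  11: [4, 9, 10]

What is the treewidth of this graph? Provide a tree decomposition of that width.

Treewidth 3.
One such decomposition:
Bags: B1 = {2, 4, 9, 10}  B2 = {4, 8, 9, 10}  B3 = {4, 9, 10, 11}  B4 = {1, 2, 4, 9}  B5 = {1, 4, 7, 9}  B6 = {4, 5, 8, 10}  B7 = {6, 8, 9, 10}  B8 = {3, 4, 9, 10}
Tree: B1–B2, B2–B3, B1–B4, B4–B5, B2–B6, B2–B7, B2–B8

The largest bag has 4 vertices, giving width 3; this decomposition certifies tw(G) ≤ 3. On the other hand G contains the 4-clique {1, 2, 4, 9}. A clique must lie in a single bag of any decomposition, so no decomposition can have width below 3. Hence tw(G) = 3 exactly.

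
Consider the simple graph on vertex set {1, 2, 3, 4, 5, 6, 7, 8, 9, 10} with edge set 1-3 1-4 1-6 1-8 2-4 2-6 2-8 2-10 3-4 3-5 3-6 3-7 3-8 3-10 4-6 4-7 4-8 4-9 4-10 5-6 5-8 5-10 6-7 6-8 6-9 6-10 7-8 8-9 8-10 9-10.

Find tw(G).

4

A width-4 tree decomposition is:
Bags: B1 = {3, 4, 6, 8, 10}  B2 = {1, 3, 4, 6, 8}  B3 = {3, 5, 6, 8, 10}  B4 = {4, 6, 8, 9, 10}  B5 = {2, 4, 6, 8, 10}  B6 = {3, 4, 6, 7, 8}
Tree: B1–B2, B1–B3, B1–B4, B4–B5, B2–B6
Every bag has size at most 5, so the width is 5 − 1 = 4 and tw(G) ≤ 4. For the lower bound, the 5 vertices {4, 6, 8, 9, 10} are pairwise adjacent, and any tree decomposition puts a clique entirely inside one bag — forcing width ≥ 4. Combining the bounds, tw(G) = 4.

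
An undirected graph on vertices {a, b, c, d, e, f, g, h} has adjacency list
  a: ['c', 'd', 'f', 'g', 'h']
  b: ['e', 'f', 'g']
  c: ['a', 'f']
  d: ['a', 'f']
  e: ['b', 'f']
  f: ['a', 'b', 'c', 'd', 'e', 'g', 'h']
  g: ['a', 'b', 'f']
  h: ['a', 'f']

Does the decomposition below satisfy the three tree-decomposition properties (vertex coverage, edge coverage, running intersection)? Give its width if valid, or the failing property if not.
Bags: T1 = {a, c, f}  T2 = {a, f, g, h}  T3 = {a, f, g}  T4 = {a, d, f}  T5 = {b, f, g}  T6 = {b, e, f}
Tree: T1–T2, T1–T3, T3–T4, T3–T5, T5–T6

A tree decomposition must satisfy three properties: every vertex lies in some bag; for every edge, both endpoints lie together in some bag; and for every vertex, the bags containing it form a connected subtree. Here bags containing vertex g are not connected in the tree, so the decomposition is invalid.

No — bags containing vertex g are not connected in the tree.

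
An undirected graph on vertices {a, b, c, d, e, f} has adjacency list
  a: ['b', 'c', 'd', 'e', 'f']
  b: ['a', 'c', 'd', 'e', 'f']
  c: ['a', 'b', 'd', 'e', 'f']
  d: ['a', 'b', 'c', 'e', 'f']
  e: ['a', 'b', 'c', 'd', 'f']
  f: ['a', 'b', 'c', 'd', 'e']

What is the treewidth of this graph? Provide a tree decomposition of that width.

Treewidth 5.
Bags: B1 = {a, b, c, d, e, f}
Tree: (single bag)

A single bag containing all 6 vertices is trivially a valid decomposition of width 5. For the lower bound, the 6 vertices {a, b, c, d, e, f} are pairwise adjacent, and any tree decomposition puts a clique entirely inside one bag — forcing width ≥ 5. Hence tw(G) = 5 exactly.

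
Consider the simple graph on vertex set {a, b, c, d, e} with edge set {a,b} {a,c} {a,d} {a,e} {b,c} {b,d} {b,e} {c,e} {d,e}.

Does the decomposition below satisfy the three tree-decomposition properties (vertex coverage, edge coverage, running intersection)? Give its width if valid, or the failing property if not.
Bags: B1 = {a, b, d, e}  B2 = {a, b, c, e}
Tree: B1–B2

Yes; width 3.

Checking the three conditions: (i) the bags cover all of {a, b, c, d, e}; (ii) for each edge, some bag contains both endpoints; (iii) the bags containing any fixed vertex form a subtree. All hold, so the decomposition is valid with width 4 − 1 = 3.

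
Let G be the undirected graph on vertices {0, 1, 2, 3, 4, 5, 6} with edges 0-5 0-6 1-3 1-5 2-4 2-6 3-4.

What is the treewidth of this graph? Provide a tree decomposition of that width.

Treewidth 2.
Bags: B1 = {1, 3, 4}  B2 = {1, 4, 5}  B3 = {0, 4, 5}  B4 = {0, 4, 6}  B5 = {2, 4, 6}
Tree: B1–B2, B2–B3, B3–B4, B4–B5

The largest bag has 3 vertices, giving width 2; this decomposition certifies tw(G) ≤ 2. Since 4–3–1–5–0–6–2–4 is a cycle in G, G is not acyclic. Forests are exactly the graphs of treewidth ≤ 1, so tw(G) ≥ 2. Combining the bounds, tw(G) = 2.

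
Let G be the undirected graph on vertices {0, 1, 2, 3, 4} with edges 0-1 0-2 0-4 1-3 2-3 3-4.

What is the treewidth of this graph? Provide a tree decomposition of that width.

Treewidth 2.
One optimal decomposition is:
Bags: B1 = {0, 2, 3}  B2 = {0, 1, 3}  B3 = {0, 3, 4}
Tree: B1–B2, B2–B3

Each bag holds 3 vertices, so the decomposition has width 2, which upper-bounds the treewidth. For the lower bound, G contains the cycle 0–2–3–1–0, so G is not a forest; only forests have treewidth ≤ 1, hence tw(G) ≥ 2. The upper and lower bounds meet at 2, so that is the treewidth.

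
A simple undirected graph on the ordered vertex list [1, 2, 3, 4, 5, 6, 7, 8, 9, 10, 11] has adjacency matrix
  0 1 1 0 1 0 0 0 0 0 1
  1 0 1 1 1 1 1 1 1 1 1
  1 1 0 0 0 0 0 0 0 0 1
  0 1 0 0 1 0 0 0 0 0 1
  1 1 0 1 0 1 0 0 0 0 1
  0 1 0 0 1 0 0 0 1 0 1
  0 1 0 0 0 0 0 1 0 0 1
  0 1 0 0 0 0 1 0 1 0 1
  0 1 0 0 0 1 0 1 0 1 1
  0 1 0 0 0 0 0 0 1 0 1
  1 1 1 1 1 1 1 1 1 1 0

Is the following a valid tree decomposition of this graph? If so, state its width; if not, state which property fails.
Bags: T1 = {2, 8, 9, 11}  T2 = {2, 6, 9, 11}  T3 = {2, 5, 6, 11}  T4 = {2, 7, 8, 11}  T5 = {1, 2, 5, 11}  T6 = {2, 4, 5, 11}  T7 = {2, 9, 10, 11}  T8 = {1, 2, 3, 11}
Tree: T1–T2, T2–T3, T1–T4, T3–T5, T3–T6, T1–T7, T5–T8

Vertex coverage: the bags together contain {1, 2, 3, 4, 5, 6, 7, 8, 9, 10, 11}, the full vertex set. Edge coverage: each edge of G has both endpoints in at least one bag. Running intersection: for every vertex, the bags containing it form a connected subtree. All three properties hold, so this is a valid tree decomposition of width max|bag| − 1 = 3, and hence tw(G) ≤ 3.

Yes; width 3.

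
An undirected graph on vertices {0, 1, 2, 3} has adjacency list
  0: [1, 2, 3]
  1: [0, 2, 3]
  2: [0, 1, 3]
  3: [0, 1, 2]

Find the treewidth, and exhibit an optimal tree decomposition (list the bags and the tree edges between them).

With just one bag of size 4, the width is 4 − 1 = 3, so tw(G) ≤ 3. For the lower bound, the 4 vertices {0, 1, 2, 3} are pairwise adjacent, and any tree decomposition puts a clique entirely inside one bag — forcing width ≥ 3. Therefore the treewidth is 3.

Treewidth 3.
Bags: B1 = {0, 1, 2, 3}
Tree: (single bag)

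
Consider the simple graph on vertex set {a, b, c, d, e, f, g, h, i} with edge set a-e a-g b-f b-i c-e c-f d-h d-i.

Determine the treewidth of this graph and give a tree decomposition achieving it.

The largest bag has 2 vertices, giving width 1; this decomposition certifies tw(G) ≤ 1. G has an edge, so its treewidth is at least 1. Hence tw(G) = 1 exactly.

Treewidth 1.
Bags: B1 = {d, h}  B2 = {d, i}  B3 = {b, i}  B4 = {b, f}  B5 = {c, f}  B6 = {c, e}  B7 = {a, e}  B8 = {a, g}
Tree: B1–B2, B2–B3, B3–B4, B4–B5, B5–B6, B6–B7, B7–B8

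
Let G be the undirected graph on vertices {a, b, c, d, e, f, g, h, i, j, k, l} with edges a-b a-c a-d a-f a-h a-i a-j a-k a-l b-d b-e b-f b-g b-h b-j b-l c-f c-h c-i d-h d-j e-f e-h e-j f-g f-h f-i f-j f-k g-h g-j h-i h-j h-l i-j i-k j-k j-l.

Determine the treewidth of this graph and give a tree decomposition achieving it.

Each bag holds 5 vertices, so the decomposition has width 4, which upper-bounds the treewidth. Conversely, {a, b, d, h, j} is a clique of size 5, and the vertices of any clique must share a bag in every tree decomposition; so some bag has ≥ 5 vertices and tw(G) ≥ 4. Hence tw(G) = 4 exactly.

Treewidth 4.
One optimal decomposition is:
Bags: B1 = {a, b, h, j, l}  B2 = {a, b, f, h, j}  B3 = {b, f, g, h, j}  B4 = {a, b, d, h, j}  B5 = {a, f, h, i, j}  B6 = {b, e, f, h, j}  B7 = {a, c, f, h, i}  B8 = {a, f, i, j, k}
Tree: B1–B2, B2–B3, B1–B4, B2–B5, B3–B6, B5–B7, B5–B8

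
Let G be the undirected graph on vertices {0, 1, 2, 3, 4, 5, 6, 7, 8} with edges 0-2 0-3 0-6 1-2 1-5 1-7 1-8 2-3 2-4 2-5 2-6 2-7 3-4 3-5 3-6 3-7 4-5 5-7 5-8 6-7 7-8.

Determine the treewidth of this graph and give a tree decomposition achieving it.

The largest bag has 4 vertices, giving width 3; this decomposition certifies tw(G) ≤ 3. Conversely, {1, 5, 7, 8} is a clique of size 4, and the vertices of any clique must share a bag in every tree decomposition; so some bag has ≥ 4 vertices and tw(G) ≥ 3. Combining the bounds, tw(G) = 3.

Treewidth 3.
One such decomposition:
Bags: B1 = {2, 3, 5, 7}  B2 = {2, 3, 6, 7}  B3 = {2, 3, 4, 5}  B4 = {0, 2, 3, 6}  B5 = {1, 2, 5, 7}  B6 = {1, 5, 7, 8}
Tree: B1–B2, B1–B3, B2–B4, B1–B5, B5–B6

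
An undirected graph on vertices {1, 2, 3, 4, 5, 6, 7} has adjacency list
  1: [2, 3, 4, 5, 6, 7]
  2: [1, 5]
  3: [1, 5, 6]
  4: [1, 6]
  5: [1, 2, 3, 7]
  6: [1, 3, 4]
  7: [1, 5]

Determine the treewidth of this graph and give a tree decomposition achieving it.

Treewidth 2.
One such decomposition:
Bags: B1 = {1, 4, 6}  B2 = {1, 3, 6}  B3 = {1, 3, 5}  B4 = {1, 2, 5}  B5 = {1, 5, 7}
Tree: B1–B2, B2–B3, B3–B4, B3–B5

The largest bag has 3 vertices, giving width 2; this decomposition certifies tw(G) ≤ 2. For the lower bound, the 3 vertices {1, 4, 6} are pairwise adjacent, and any tree decomposition puts a clique entirely inside one bag — forcing width ≥ 2. Hence tw(G) = 2 exactly.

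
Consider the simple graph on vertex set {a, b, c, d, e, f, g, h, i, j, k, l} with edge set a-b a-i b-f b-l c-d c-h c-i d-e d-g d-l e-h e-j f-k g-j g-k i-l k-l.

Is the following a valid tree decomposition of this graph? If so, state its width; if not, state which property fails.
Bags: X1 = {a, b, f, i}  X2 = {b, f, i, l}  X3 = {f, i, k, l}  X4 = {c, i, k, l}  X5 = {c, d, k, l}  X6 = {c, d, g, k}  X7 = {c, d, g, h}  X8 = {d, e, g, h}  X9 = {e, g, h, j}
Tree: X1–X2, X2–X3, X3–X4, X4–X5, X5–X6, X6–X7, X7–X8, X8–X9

Checking the three conditions: (i) the bags cover all of {a, b, c, d, e, f, g, h, i, j, k, l}; (ii) for each edge, some bag contains both endpoints; (iii) the bags containing any fixed vertex form a subtree. All hold, so the decomposition is valid with width 4 − 1 = 3.

Yes; width 3.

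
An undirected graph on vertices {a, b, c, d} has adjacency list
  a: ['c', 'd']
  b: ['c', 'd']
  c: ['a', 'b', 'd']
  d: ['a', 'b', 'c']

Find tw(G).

A width-2 tree decomposition is:
Bags: B1 = {b, c, d}  B2 = {a, c, d}
Tree: B1–B2
The largest bag has 3 vertices, giving width 2; this decomposition certifies tw(G) ≤ 2. For the lower bound, the 3 vertices {a, c, d} are pairwise adjacent, and any tree decomposition puts a clique entirely inside one bag — forcing width ≥ 2. The upper and lower bounds meet at 2, so that is the treewidth.

2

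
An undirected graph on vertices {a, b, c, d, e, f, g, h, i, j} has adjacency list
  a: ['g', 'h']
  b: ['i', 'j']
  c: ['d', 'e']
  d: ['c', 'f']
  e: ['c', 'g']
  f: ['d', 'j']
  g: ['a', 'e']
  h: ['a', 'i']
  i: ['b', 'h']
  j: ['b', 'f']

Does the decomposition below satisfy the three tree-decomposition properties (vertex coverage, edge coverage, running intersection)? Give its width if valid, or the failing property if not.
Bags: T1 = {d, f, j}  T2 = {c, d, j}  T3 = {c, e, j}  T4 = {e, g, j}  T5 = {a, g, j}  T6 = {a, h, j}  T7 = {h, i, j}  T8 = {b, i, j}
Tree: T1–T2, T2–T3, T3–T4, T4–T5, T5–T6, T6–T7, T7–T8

Every vertex of G appears in some bag (union = {a, b, c, d, e, f, g, h, i, j}); every edge is covered by a bag; and for each vertex v the set of bags containing v is connected in the bag tree. The decomposition is therefore valid. The largest bag has 3 vertices, so the width is 2.

Yes; width 2.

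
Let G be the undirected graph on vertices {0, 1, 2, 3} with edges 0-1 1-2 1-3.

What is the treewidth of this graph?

1

A width-1 tree decomposition is:
Bags: B1 = {1, 2}  B2 = {1, 3}  B3 = {0, 1}
Tree: B1–B2, B1–B3
Each bag holds 2 vertices, so the decomposition has width 1, which upper-bounds the treewidth. Since G has at least one edge (e.g. 2–1), it is not an edgeless graph, so tw(G) ≥ 1. Combining the bounds, tw(G) = 1.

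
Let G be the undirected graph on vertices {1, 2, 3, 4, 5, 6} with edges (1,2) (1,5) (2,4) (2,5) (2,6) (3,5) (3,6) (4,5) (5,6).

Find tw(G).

A width-2 tree decomposition is:
Bags: B1 = {2, 4, 5}  B2 = {2, 5, 6}  B3 = {3, 5, 6}  B4 = {1, 2, 5}
Tree: B1–B2, B2–B3, B2–B4
The largest bag has 3 vertices, giving width 2; this decomposition certifies tw(G) ≤ 2. On the other hand G contains the 3-clique {1, 2, 5}. A clique must lie in a single bag of any decomposition, so no decomposition can have width below 2. Hence tw(G) = 2 exactly.

2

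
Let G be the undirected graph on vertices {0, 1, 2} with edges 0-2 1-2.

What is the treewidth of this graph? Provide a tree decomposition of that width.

Treewidth 1.
One optimal decomposition is:
Bags: B1 = {0, 2}  B2 = {1, 2}
Tree: B1–B2

Every bag has size at most 2, so the width is 2 − 1 = 1 and tw(G) ≤ 1. Any graph with an edge has treewidth ≥ 1, and G has the edge 2–0. The upper and lower bounds meet at 1, so that is the treewidth.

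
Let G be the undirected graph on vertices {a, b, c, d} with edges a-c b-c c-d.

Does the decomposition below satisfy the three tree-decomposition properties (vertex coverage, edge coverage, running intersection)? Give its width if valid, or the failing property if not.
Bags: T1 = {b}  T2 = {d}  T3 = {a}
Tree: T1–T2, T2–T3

A tree decomposition must satisfy three properties: every vertex lies in some bag; for every edge, both endpoints lie together in some bag; and for every vertex, the bags containing it form a connected subtree. Here vertex c appears in no bag, so the decomposition is invalid.

No — vertex c appears in no bag.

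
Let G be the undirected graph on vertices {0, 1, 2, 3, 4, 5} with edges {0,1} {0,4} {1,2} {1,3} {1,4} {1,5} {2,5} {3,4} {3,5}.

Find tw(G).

2

A width-2 tree decomposition is:
Bags: B1 = {1, 2, 5}  B2 = {1, 3, 5}  B3 = {1, 3, 4}  B4 = {0, 1, 4}
Tree: B1–B2, B2–B3, B3–B4
The largest bag has 3 vertices, giving width 2; this decomposition certifies tw(G) ≤ 2. On the other hand G contains the 3-clique {0, 1, 4}. A clique must lie in a single bag of any decomposition, so no decomposition can have width below 2. Hence tw(G) = 2 exactly.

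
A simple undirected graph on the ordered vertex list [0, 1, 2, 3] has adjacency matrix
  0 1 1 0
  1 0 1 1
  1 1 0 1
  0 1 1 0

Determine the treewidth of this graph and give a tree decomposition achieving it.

Every bag has size at most 3, so the width is 3 − 1 = 2 and tw(G) ≤ 2. For the lower bound, the 3 vertices {0, 1, 2} are pairwise adjacent, and any tree decomposition puts a clique entirely inside one bag — forcing width ≥ 2. The upper and lower bounds meet at 2, so that is the treewidth.

Treewidth 2.
Bags: B1 = {1, 2, 3}  B2 = {0, 1, 2}
Tree: B1–B2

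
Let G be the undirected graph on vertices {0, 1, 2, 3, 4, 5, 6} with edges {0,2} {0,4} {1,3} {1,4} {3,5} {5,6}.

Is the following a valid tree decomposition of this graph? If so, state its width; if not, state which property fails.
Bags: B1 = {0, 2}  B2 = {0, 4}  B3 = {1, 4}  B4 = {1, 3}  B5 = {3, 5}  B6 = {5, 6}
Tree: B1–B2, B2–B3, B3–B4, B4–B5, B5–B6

Yes; width 1.

Checking the three conditions: (i) the bags cover all of {0, 1, 2, 3, 4, 5, 6}; (ii) for each edge, some bag contains both endpoints; (iii) the bags containing any fixed vertex form a subtree. All hold, so the decomposition is valid with width 2 − 1 = 1.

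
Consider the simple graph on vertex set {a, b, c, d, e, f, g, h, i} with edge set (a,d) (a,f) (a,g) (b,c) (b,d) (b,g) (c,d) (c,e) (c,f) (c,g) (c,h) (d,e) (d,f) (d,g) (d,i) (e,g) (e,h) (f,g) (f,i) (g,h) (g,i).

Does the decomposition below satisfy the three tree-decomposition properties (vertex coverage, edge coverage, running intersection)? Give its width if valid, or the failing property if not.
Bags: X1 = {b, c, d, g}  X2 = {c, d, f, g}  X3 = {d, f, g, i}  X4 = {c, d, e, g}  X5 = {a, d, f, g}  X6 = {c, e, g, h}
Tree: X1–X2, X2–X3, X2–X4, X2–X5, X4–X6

Checking the three conditions: (i) the bags cover all of {a, b, c, d, e, f, g, h, i}; (ii) for each edge, some bag contains both endpoints; (iii) the bags containing any fixed vertex form a subtree. All hold, so the decomposition is valid with width 4 − 1 = 3.

Yes; width 3.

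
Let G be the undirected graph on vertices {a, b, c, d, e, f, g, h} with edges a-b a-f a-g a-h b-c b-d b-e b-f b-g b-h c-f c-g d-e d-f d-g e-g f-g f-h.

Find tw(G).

3

A width-3 tree decomposition is:
Bags: B1 = {a, b, f, g}  B2 = {b, d, f, g}  B3 = {b, d, e, g}  B4 = {b, c, f, g}  B5 = {a, b, f, h}
Tree: B1–B2, B2–B3, B1–B4, B1–B5
Each bag holds 4 vertices, so the decomposition has width 3, which upper-bounds the treewidth. Conversely, {b, d, e, g} is a clique of size 4, and the vertices of any clique must share a bag in every tree decomposition; so some bag has ≥ 4 vertices and tw(G) ≥ 3. Hence tw(G) = 3 exactly.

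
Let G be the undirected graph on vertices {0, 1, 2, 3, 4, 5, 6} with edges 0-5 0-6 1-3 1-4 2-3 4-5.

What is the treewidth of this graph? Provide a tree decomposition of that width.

The largest bag has 2 vertices, giving width 1; this decomposition certifies tw(G) ≤ 1. Any graph with an edge has treewidth ≥ 1, and G has the edge 2–3. Hence tw(G) = 1 exactly.

Treewidth 1.
One such decomposition:
Bags: B1 = {2, 3}  B2 = {1, 3}  B3 = {1, 4}  B4 = {4, 5}  B5 = {0, 5}  B6 = {0, 6}
Tree: B1–B2, B2–B3, B3–B4, B4–B5, B5–B6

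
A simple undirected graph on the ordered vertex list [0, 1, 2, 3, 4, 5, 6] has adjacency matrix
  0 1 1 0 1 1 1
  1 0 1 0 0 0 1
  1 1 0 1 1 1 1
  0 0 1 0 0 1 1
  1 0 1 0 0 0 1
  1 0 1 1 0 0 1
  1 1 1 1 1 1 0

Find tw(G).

3

A width-3 tree decomposition is:
Bags: B1 = {0, 1, 2, 6}  B2 = {0, 2, 5, 6}  B3 = {2, 3, 5, 6}  B4 = {0, 2, 4, 6}
Tree: B1–B2, B2–B3, B1–B4
Every bag has size at most 4, so the width is 4 − 1 = 3 and tw(G) ≤ 3. Conversely, {0, 1, 2, 6} is a clique of size 4, and the vertices of any clique must share a bag in every tree decomposition; so some bag has ≥ 4 vertices and tw(G) ≥ 3. The upper and lower bounds meet at 3, so that is the treewidth.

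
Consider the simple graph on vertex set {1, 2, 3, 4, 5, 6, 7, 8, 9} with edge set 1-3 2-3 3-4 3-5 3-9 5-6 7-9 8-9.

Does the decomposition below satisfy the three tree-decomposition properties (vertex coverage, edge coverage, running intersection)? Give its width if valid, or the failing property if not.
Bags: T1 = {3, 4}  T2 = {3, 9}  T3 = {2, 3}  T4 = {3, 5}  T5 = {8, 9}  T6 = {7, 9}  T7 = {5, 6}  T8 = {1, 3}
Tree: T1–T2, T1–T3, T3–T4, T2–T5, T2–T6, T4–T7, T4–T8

Yes; width 1.

Vertex coverage: the bags together contain {1, 2, 3, 4, 5, 6, 7, 8, 9}, the full vertex set. Edge coverage: each edge of G has both endpoints in at least one bag. Running intersection: for every vertex, the bags containing it form a connected subtree. All three properties hold, so this is a valid tree decomposition of width max|bag| − 1 = 1, and hence tw(G) ≤ 1.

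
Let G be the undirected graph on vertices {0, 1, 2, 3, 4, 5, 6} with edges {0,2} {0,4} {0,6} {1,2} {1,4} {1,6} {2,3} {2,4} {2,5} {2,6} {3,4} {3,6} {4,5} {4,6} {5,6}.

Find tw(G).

3

A width-3 tree decomposition is:
Bags: B1 = {2, 4, 5, 6}  B2 = {2, 3, 4, 6}  B3 = {0, 2, 4, 6}  B4 = {1, 2, 4, 6}
Tree: B1–B2, B1–B3, B3–B4
The largest bag has 4 vertices, giving width 3; this decomposition certifies tw(G) ≤ 3. Conversely, {0, 2, 4, 6} is a clique of size 4, and the vertices of any clique must share a bag in every tree decomposition; so some bag has ≥ 4 vertices and tw(G) ≥ 3. Combining the bounds, tw(G) = 3.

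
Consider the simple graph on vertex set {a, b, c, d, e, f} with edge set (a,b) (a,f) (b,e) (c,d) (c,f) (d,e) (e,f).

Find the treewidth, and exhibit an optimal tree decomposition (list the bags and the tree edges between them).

Each bag holds 3 vertices, so the decomposition has width 2, which upper-bounds the treewidth. The edges c–d–e–f–c form a cycle, so G is not a tree and its treewidth is at least 2. Combining the bounds, tw(G) = 2.

Treewidth 2.
One optimal decomposition is:
Bags: B1 = {c, d, f}  B2 = {d, e, f}  B3 = {a, e, f}  B4 = {a, b, e}
Tree: B1–B2, B2–B3, B3–B4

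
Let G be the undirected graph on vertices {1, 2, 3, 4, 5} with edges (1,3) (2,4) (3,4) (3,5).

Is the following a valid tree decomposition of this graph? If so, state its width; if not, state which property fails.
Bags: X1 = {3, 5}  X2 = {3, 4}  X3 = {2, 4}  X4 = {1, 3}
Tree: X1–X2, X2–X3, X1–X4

Yes; width 1.

Vertex coverage: the bags together contain {1, 2, 3, 4, 5}, the full vertex set. Edge coverage: each edge of G has both endpoints in at least one bag. Running intersection: for every vertex, the bags containing it form a connected subtree. All three properties hold, so this is a valid tree decomposition of width max|bag| − 1 = 1, and hence tw(G) ≤ 1.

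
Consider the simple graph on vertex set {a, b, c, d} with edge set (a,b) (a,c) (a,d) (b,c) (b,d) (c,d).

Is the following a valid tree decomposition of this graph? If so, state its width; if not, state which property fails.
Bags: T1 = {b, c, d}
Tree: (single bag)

A tree decomposition must satisfy three properties: every vertex lies in some bag; for every edge, both endpoints lie together in some bag; and for every vertex, the bags containing it form a connected subtree. Here vertex a appears in no bag, so the decomposition is invalid.

No — vertex a appears in no bag.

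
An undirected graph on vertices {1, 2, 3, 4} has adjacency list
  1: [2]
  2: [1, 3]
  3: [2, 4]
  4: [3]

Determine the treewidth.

A width-1 tree decomposition is:
Bags: B1 = {3, 4}  B2 = {2, 3}  B3 = {1, 2}
Tree: B1–B2, B2–B3
Each bag holds 2 vertices, so the decomposition has width 1, which upper-bounds the treewidth. Any graph with an edge has treewidth ≥ 1, and G has the edge 4–3. Hence tw(G) = 1 exactly.

1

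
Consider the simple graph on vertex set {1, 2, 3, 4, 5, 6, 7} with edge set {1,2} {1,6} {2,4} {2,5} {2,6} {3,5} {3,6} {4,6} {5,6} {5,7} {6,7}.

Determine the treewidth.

2

A width-2 tree decomposition is:
Bags: B1 = {5, 6, 7}  B2 = {2, 5, 6}  B3 = {3, 5, 6}  B4 = {2, 4, 6}  B5 = {1, 2, 6}
Tree: B1–B2, B1–B3, B2–B4, B2–B5
The largest bag has 3 vertices, giving width 2; this decomposition certifies tw(G) ≤ 2. On the other hand G contains the 3-clique {1, 2, 6}. A clique must lie in a single bag of any decomposition, so no decomposition can have width below 2. Combining the bounds, tw(G) = 2.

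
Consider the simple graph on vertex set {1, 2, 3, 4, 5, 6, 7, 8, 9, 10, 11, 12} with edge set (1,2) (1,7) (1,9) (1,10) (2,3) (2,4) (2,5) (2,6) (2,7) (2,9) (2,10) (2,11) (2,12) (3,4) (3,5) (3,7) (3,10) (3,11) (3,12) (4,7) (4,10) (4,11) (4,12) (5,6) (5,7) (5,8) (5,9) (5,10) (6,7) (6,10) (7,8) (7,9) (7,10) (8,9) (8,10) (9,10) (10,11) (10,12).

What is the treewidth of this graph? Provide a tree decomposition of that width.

Treewidth 4.
Bags: B1 = {5, 7, 8, 9, 10}  B2 = {2, 5, 7, 9, 10}  B3 = {2, 3, 5, 7, 10}  B4 = {2, 3, 4, 7, 10}  B5 = {2, 5, 6, 7, 10}  B6 = {2, 3, 4, 10, 12}  B7 = {2, 3, 4, 10, 11}  B8 = {1, 2, 7, 9, 10}
Tree: B1–B2, B2–B3, B3–B4, B2–B5, B4–B6, B4–B7, B2–B8

Each bag holds 5 vertices, so the decomposition has width 4, which upper-bounds the treewidth. On the other hand G contains the 5-clique {5, 7, 8, 9, 10}. A clique must lie in a single bag of any decomposition, so no decomposition can have width below 4. The upper and lower bounds meet at 4, so that is the treewidth.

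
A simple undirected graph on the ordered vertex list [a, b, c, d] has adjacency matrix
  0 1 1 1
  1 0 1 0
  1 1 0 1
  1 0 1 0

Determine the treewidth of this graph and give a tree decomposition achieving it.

Treewidth 2.
Bags: B1 = {a, c, d}  B2 = {a, b, c}
Tree: B1–B2

Every bag has size at most 3, so the width is 3 − 1 = 2 and tw(G) ≤ 2. Conversely, {a, c, d} is a clique of size 3, and the vertices of any clique must share a bag in every tree decomposition; so some bag has ≥ 3 vertices and tw(G) ≥ 2. Combining the bounds, tw(G) = 2.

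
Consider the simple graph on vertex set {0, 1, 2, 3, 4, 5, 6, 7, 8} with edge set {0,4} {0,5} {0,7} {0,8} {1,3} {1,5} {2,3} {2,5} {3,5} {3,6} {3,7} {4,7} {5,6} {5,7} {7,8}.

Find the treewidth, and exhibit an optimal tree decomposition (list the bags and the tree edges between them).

Treewidth 2.
One such decomposition:
Bags: B1 = {0, 5, 7}  B2 = {0, 4, 7}  B3 = {0, 7, 8}  B4 = {3, 5, 7}  B5 = {1, 3, 5}  B6 = {3, 5, 6}  B7 = {2, 3, 5}
Tree: B1–B2, B2–B3, B1–B4, B4–B5, B4–B6, B4–B7

The largest bag has 3 vertices, giving width 2; this decomposition certifies tw(G) ≤ 2. Conversely, {0, 7, 8} is a clique of size 3, and the vertices of any clique must share a bag in every tree decomposition; so some bag has ≥ 3 vertices and tw(G) ≥ 2. Hence tw(G) = 2 exactly.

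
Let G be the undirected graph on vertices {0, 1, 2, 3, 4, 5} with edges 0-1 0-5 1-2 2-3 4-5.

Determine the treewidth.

1

A width-1 tree decomposition is:
Bags: B1 = {2, 3}  B2 = {1, 2}  B3 = {0, 1}  B4 = {0, 5}  B5 = {4, 5}
Tree: B1–B2, B2–B3, B3–B4, B4–B5
The largest bag has 2 vertices, giving width 1; this decomposition certifies tw(G) ≤ 1. Since G has at least one edge (e.g. 3–2), it is not an edgeless graph, so tw(G) ≥ 1. Combining the bounds, tw(G) = 1.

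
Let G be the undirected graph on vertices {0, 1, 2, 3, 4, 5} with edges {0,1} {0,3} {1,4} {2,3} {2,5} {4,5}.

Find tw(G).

A width-2 tree decomposition is:
Bags: B1 = {2, 3, 5}  B2 = {3, 4, 5}  B3 = {1, 3, 4}  B4 = {0, 1, 3}
Tree: B1–B2, B2–B3, B3–B4
The largest bag has 3 vertices, giving width 2; this decomposition certifies tw(G) ≤ 2. The edges 3–2–5–4–1–0–3 form a cycle, so G is not a tree and its treewidth is at least 2. Hence tw(G) = 2 exactly.

2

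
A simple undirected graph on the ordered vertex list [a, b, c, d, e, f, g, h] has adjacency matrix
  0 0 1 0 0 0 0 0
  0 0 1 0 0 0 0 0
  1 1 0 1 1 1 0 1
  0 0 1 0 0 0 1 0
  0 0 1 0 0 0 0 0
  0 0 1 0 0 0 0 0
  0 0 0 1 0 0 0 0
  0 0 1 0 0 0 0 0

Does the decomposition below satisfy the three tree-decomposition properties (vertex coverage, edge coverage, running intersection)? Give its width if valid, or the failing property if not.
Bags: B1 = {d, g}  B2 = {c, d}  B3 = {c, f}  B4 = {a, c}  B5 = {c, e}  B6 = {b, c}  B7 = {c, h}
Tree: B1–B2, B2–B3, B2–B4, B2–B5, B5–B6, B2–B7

Every vertex of G appears in some bag (union = {a, b, c, d, e, f, g, h}); every edge is covered by a bag; and for each vertex v the set of bags containing v is connected in the bag tree. The decomposition is therefore valid. The largest bag has 2 vertices, so the width is 1.

Yes; width 1.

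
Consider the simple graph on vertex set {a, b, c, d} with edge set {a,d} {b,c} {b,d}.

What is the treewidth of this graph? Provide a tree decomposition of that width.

Treewidth 1.
One such decomposition:
Bags: B1 = {a, d}  B2 = {b, d}  B3 = {b, c}
Tree: B1–B2, B2–B3

Each bag holds 2 vertices, so the decomposition has width 1, which upper-bounds the treewidth. G has an edge, so its treewidth is at least 1. Combining the bounds, tw(G) = 1.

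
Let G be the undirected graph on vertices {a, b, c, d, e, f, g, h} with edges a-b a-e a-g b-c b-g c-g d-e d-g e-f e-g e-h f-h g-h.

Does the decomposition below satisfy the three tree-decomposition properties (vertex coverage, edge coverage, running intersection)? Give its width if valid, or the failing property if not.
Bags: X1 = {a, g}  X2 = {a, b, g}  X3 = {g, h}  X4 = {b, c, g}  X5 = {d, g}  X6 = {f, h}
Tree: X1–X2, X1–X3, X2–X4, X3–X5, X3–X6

No — vertex e appears in no bag.

A tree decomposition must satisfy three properties: every vertex lies in some bag; for every edge, both endpoints lie together in some bag; and for every vertex, the bags containing it form a connected subtree. Here vertex e appears in no bag, so the decomposition is invalid.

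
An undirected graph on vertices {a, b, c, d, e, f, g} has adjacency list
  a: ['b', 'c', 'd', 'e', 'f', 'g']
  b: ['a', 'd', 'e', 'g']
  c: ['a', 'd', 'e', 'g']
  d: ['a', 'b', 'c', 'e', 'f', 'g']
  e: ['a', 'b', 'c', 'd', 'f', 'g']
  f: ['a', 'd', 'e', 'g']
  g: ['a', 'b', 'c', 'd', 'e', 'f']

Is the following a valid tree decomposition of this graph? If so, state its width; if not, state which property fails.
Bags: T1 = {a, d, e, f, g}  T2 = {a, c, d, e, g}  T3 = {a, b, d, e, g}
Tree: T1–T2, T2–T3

Vertex coverage: the bags together contain {a, b, c, d, e, f, g}, the full vertex set. Edge coverage: each edge of G has both endpoints in at least one bag. Running intersection: for every vertex, the bags containing it form a connected subtree. All three properties hold, so this is a valid tree decomposition of width max|bag| − 1 = 4, and hence tw(G) ≤ 4.

Yes; width 4.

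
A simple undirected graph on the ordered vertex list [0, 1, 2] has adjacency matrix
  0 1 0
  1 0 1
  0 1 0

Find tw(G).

A width-1 tree decomposition is:
Bags: B1 = {1, 2}  B2 = {0, 1}
Tree: B1–B2
Every bag has size at most 2, so the width is 2 − 1 = 1 and tw(G) ≤ 1. Since G has at least one edge (e.g. 2–1), it is not an edgeless graph, so tw(G) ≥ 1. Hence tw(G) = 1 exactly.

1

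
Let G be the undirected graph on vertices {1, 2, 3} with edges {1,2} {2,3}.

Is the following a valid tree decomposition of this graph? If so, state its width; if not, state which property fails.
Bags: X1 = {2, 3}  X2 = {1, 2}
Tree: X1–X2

Yes; width 1.

Vertex coverage: the bags together contain {1, 2, 3}, the full vertex set. Edge coverage: each edge of G has both endpoints in at least one bag. Running intersection: for every vertex, the bags containing it form a connected subtree. All three properties hold, so this is a valid tree decomposition of width max|bag| − 1 = 1, and hence tw(G) ≤ 1.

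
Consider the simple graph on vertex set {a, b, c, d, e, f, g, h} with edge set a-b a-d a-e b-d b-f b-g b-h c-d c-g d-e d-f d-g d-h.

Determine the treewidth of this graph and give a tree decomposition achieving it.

Each bag holds 3 vertices, so the decomposition has width 2, which upper-bounds the treewidth. Conversely, {a, d, e} is a clique of size 3, and the vertices of any clique must share a bag in every tree decomposition; so some bag has ≥ 3 vertices and tw(G) ≥ 2. Therefore the treewidth is 2.

Treewidth 2.
Bags: B1 = {a, d, e}  B2 = {a, b, d}  B3 = {b, d, f}  B4 = {b, d, g}  B5 = {c, d, g}  B6 = {b, d, h}
Tree: B1–B2, B2–B3, B2–B4, B4–B5, B2–B6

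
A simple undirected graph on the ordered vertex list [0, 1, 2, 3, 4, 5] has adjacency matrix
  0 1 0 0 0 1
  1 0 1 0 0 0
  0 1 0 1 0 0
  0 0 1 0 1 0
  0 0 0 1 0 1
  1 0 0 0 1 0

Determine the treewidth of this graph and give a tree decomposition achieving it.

Treewidth 2.
One optimal decomposition is:
Bags: B1 = {2, 3, 4}  B2 = {2, 4, 5}  B3 = {0, 2, 5}  B4 = {0, 1, 2}
Tree: B1–B2, B2–B3, B3–B4

Every bag has size at most 3, so the width is 3 − 1 = 2 and tw(G) ≤ 2. For the lower bound, G contains the cycle 2–3–4–5–0–1–2, so G is not a forest; only forests have treewidth ≤ 1, hence tw(G) ≥ 2. Therefore the treewidth is 2.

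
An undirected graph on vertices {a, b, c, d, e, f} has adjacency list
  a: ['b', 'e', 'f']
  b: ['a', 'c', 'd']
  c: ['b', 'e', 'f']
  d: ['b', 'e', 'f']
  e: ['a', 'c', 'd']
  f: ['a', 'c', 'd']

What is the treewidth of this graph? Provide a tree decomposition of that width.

Treewidth 3.
One such decomposition:
Bags: B1 = {a, b, c, d}  B2 = {a, c, d, f}  B3 = {a, c, d, e}
Tree: B1–B2, B2–B3

The largest bag has 4 vertices, giving width 3; this decomposition certifies tw(G) ≤ 3. For the lower bound: the 4 vertex sets {b,c}, {d,f}, {a}, {e} are disjoint, each induces a connected subgraph, and every pair is joined by at least one edge of G. Contracting each set to a single vertex therefore yields K_{4} as a minor, and since treewidth is minor-monotone, tw(G) ≥ tw(K_{4}) = 3. Combining the bounds, tw(G) = 3.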